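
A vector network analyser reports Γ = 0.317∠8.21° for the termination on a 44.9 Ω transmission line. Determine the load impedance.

Z_L = Z_0·(1 + Γ)/(1 − Γ) = 44.9·(1.31 + j0.0453)/(0.686 − j0.0453)

Z_L ≈ 85.4 + j8.59 Ω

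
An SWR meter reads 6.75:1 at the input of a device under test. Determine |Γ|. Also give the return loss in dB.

|Γ| = (S − 1)/(S + 1) = (6.75 − 1)/(6.75 + 1) = 5.75/7.75
RL = −20·log₁₀|Γ| = −20·log₁₀(0.742)

|Γ| ≈ 0.742; return loss ≈ 2.59 dB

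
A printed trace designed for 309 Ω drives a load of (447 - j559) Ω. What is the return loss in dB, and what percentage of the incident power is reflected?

Γ = (138 − j559)/(756 − j559), |Γ| = 0.612
RL = −20·log₁₀(0.612) = 4.26 dB
P_refl/P_inc = |Γ|² = 0.375

RL ≈ 4.26 dB; 37.5% of incident power reflected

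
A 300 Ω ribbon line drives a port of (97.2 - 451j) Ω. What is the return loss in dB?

Γ = (-202.8 − j451)/(397.2 − j451), |Γ| = 0.823
RL = −20·log₁₀|Γ| = −20·log₁₀(0.823)

RL ≈ 1.69 dB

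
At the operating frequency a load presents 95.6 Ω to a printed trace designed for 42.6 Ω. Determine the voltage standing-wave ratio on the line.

VSWR ≈ 2.24

Γ = (95.6 − 42.6)/(95.6 + 42.6) = 0.384
VSWR = (1 + 0.384)/(1 − 0.384)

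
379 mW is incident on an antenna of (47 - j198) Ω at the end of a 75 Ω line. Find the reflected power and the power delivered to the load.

|Γ| = |(-28 − j198)/(122 − j198)| = 0.86
|Γ|² = 0.739
P_refl = |Γ|²·P_inc = 280 mW, P_del = (1 − |Γ|²)·P_inc = 98.8 mW

P_reflected ≈ 280 mW; P_delivered ≈ 98.8 mW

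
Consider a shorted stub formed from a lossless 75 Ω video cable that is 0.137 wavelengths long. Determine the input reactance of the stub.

X_in ≈ 87.3 Ω (inductive)

βl = 2π × 0.137 = 49.3°
tan(βl) = 1.16
For a shorted stub, Z_in = jZ_0·tan(βl)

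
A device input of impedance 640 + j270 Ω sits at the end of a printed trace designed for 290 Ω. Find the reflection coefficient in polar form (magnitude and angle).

Γ = (Z_L − Z_0)/(Z_L + Z_0) = (350 + j270)/(930 + j270)
|Γ| = 442/968 = 0.456

Γ ≈ 0.456 ∠ 21.5°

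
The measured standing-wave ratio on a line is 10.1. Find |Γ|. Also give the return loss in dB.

|Γ| = (S − 1)/(S + 1) = (10.1 − 1)/(10.1 + 1) = 9.1/11.1
RL = −20·log₁₀|Γ| = −20·log₁₀(0.82)

|Γ| ≈ 0.82; return loss ≈ 1.73 dB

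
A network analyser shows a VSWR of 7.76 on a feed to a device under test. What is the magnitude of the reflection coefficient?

|Γ| ≈ 0.772

|Γ| = (S − 1)/(S + 1) = (7.76 − 1)/(7.76 + 1) = 6.76/8.76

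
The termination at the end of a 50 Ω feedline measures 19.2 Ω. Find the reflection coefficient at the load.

Γ = (Z_L − Z_0)/(Z_L + Z_0) = (19.2 − 50)/(19.2 + 50) = -30.8/69.2

Γ = -0.445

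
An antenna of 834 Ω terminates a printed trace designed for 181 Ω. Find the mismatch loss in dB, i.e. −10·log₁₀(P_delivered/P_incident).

Γ = (834 − 181)/(834 + 181) = 0.643
|Γ|² = 0.414, so P_del/P_inc = 1 − |Γ|² = 0.586
ML = −10·log₁₀(1 − |Γ|²)

mismatch loss ≈ 2.32 dB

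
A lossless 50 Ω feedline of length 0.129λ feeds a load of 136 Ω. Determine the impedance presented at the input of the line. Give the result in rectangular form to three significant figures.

Z_in ≈ 31.2 − j36.6 Ω

βl = 2π × 0.129 = 46.4°
tan(βl) = tan(46.4°) = 1.05
Z_in = Z_0·(Z_L + jZ_0·tanβl)/(Z_0 + jZ_L·tanβl)
     = 50·(136 + j52.6)/(50 + j143)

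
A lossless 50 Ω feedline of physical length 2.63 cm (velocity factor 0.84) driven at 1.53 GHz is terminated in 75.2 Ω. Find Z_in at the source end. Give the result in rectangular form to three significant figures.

Z_in ≈ 39.6 − j15.1 Ω

λ = v/f = 0.84·c / 1.53 GHz = 0.165 m
βl = 2π·l/λ = 2π × 0.16 = 57.5°
tan(βl) = tan(57.5°) = 1.57
Z_in = Z_0·(Z_L + jZ_0·tanβl)/(Z_0 + jZ_L·tanβl)
     = 50·(75.2 + j78.4)/(50 + j118)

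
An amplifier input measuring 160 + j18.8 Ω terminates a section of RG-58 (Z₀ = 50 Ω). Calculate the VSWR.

Γ = (Z_L − Z_0)/(Z_L + Z_0) = (110 + j18.8)/(210 + j18.8)
|Γ| = 112/211 = 0.529
VSWR = (1 + |Γ|)/(1 − |Γ|) = 1.53/0.471

VSWR ≈ 3.25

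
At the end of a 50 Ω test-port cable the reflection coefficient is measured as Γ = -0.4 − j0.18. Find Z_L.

Z_L ≈ 20.3 − j9.03 Ω

Z_L = Z_0·(1 + Γ)/(1 − Γ) = 50·(0.6 − j0.18)/(1.4 + j0.18)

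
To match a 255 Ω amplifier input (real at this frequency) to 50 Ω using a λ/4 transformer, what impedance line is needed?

Z_qwt = √(Z_0·R_L) = √(50 × 255) = √12750

Z_qwt ≈ 113 Ω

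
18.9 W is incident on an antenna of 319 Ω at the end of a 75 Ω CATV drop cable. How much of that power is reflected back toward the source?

P_reflected ≈ 7.25 W

Γ = (319 − 75)/(319 + 75) = 0.619
|Γ|² = 0.384
P_refl = |Γ|²·P_inc = 7.25 W, P_del = (1 − |Γ|²)·P_inc = 11.7 W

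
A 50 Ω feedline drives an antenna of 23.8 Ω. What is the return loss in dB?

RL ≈ 9 dB

Γ = (23.8 − 50)/(23.8 + 50) = -0.355
RL = −20·log₁₀|Γ| = −20·log₁₀(0.355)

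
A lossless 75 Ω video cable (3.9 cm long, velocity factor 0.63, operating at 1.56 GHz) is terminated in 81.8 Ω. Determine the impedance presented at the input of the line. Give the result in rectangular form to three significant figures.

λ = v/f = 0.63·c / 1.56 GHz = 0.121 m
βl = 2π·l/λ = 2π × 0.322 = 116°
tan(βl) = tan(116°) = -2.06
Z_in = Z_0·(Z_L + jZ_0·tanβl)/(Z_0 + jZ_L·tanβl)
     = 75·(81.8 − j155)/(75 − j169)

Z_in ≈ 70.9 + j4.84 Ω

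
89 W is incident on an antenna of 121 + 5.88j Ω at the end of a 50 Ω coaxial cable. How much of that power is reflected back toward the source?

P_reflected ≈ 15.4 W

|Γ| = |(71 + j5.88)/(171 + j5.88)| = 0.416
|Γ|² = 0.173
P_refl = |Γ|²·P_inc = 15.4 W, P_del = (1 − |Γ|²)·P_inc = 73.6 W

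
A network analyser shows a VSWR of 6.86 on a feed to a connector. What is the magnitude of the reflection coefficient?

|Γ| ≈ 0.746

|Γ| = (S − 1)/(S + 1) = (6.86 − 1)/(6.86 + 1) = 5.86/7.86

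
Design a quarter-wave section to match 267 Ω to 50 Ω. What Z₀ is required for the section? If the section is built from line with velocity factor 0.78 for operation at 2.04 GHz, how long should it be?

Z_qwt = √(Z_0·R_L) = √(50 × 267) = √13350
λ = 0.78·c/f = 0.115 m, so l = λ/4 = 0.0287 m

Z_qwt ≈ 116 Ω; length ≈ 2.87 cm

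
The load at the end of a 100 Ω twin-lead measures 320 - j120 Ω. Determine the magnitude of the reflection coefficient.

|Γ| ≈ 0.574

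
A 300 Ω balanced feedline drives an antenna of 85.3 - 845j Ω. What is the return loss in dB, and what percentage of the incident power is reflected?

Γ = (-214.7 − j845)/(385.3 − j845), |Γ| = 0.939
RL = −20·log₁₀(0.939) = 0.549 dB
P_refl/P_inc = |Γ|² = 0.881

RL ≈ 0.549 dB; 88.1% of incident power reflected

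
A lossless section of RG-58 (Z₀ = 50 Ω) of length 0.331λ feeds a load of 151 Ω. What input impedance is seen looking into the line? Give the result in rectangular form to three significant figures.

Z_in ≈ 21 + j24 Ω

βl = 2π × 0.331 = 119°
tan(βl) = tan(119°) = -1.79
Z_in = Z_0·(Z_L + jZ_0·tanβl)/(Z_0 + jZ_L·tanβl)
     = 50·(151 − j89.6)/(50 − j271)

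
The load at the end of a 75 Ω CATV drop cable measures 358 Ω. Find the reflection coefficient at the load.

Γ = 0.654

Γ = (Z_L − Z_0)/(Z_L + Z_0) = (358 − 75)/(358 + 75) = 283/433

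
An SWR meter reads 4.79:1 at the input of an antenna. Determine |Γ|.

|Γ| ≈ 0.655

|Γ| = (S − 1)/(S + 1) = (4.79 − 1)/(4.79 + 1) = 3.79/5.79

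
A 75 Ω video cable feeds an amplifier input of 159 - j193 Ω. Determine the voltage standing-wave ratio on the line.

Γ = (Z_L − Z_0)/(Z_L + Z_0) = (84 − j193)/(234 − j193)
|Γ| = 210/303 = 0.694
VSWR = (1 + |Γ|)/(1 − |Γ|) = 1.69/0.306

VSWR ≈ 5.53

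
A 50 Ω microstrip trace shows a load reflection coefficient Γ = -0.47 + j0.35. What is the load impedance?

Z_L ≈ 14.4 + j15.3 Ω

Z_L = Z_0·(1 + Γ)/(1 − Γ) = 50·(0.53 + j0.35)/(1.47 − j0.35)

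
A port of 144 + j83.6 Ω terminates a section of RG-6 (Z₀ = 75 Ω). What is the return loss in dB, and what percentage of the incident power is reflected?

RL ≈ 6.7 dB; 21.4% of incident power reflected

Γ = (69 + j83.6)/(219 + j83.6), |Γ| = 0.462
RL = −20·log₁₀(0.462) = 6.7 dB
P_refl/P_inc = |Γ|² = 0.214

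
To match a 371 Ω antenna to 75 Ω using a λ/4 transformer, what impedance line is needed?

Z_qwt = √(Z_0·R_L) = √(75 × 371) = √27820

Z_qwt ≈ 167 Ω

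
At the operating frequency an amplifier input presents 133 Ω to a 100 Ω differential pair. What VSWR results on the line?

For a purely resistive load, VSWR = R_L/Z_0 or Z_0/R_L (whichever > 1) = 133/100

VSWR ≈ 1.33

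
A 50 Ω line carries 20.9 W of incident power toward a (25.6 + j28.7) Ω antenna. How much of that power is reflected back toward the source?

P_reflected ≈ 4.54 W

|Γ| = |(-24.4 + j28.7)/(75.6 + j28.7)| = 0.466
|Γ|² = 0.217
P_refl = |Γ|²·P_inc = 4.54 W, P_del = (1 − |Γ|²)·P_inc = 16.4 W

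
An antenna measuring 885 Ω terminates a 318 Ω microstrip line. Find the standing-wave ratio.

VSWR ≈ 2.78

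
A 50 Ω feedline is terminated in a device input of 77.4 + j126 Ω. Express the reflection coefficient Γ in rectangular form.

Γ ≈ 0.603 + j0.392

Γ = (Z_L − Z_0)/(Z_L + Z_0) = (27.4 + j126)/(127.4 + j126)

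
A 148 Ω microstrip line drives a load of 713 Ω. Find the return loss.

RL ≈ 3.66 dB

Γ = (713 − 148)/(713 + 148) = 0.656
RL = −20·log₁₀|Γ| = −20·log₁₀(0.656)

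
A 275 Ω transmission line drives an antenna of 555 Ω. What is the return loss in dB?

RL ≈ 9.44 dB

Γ = (555 − 275)/(555 + 275) = 0.337
RL = −20·log₁₀|Γ| = −20·log₁₀(0.337)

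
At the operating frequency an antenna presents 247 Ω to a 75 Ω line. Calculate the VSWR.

For a purely resistive load, VSWR = R_L/Z_0 or Z_0/R_L (whichever > 1) = 247/75

VSWR ≈ 3.29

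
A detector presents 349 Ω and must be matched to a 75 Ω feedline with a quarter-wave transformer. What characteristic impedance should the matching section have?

Z_qwt = √(Z_0·R_L) = √(75 × 349) = √26180

Z_qwt ≈ 162 Ω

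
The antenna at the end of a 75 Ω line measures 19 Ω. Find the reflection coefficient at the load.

Γ = (Z_L − Z_0)/(Z_L + Z_0) = (19 − 75)/(19 + 75) = -56/94

Γ = -0.596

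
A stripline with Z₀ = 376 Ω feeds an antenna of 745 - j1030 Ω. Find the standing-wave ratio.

Γ = (Z_L − Z_0)/(Z_L + Z_0) = (369 − j1030)/(1121 − j1030)
|Γ| = 1090/1520 = 0.719
VSWR = (1 + |Γ|)/(1 − |Γ|) = 1.72/0.281

VSWR ≈ 6.11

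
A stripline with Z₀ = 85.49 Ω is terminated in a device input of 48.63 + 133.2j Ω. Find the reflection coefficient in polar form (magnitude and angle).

Γ ≈ 0.731 ∠ 60.7°

Γ = (Z_L − Z_0)/(Z_L + Z_0) = (-36.86 + j133.2)/(134.1 + j133.2)
|Γ| = 138/189 = 0.731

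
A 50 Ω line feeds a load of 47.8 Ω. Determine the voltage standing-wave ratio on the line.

VSWR ≈ 1.05

Γ = (47.8 − 50)/(47.8 + 50) = -0.0225
VSWR = (1 + 0.0225)/(1 − 0.0225)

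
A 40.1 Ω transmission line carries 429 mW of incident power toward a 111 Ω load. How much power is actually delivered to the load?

Γ = (111 − 40.1)/(111 + 40.1) = 0.469
|Γ|² = 0.22
P_refl = |Γ|²·P_inc = 94.5 mW, P_del = (1 − |Γ|²)·P_inc = 335 mW

P_delivered ≈ 335 mW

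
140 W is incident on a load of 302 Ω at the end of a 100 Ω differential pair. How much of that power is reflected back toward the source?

P_reflected ≈ 35.3 W

Γ = (302 − 100)/(302 + 100) = 0.502
|Γ|² = 0.252
P_refl = |Γ|²·P_inc = 35.3 W, P_del = (1 − |Γ|²)·P_inc = 105 W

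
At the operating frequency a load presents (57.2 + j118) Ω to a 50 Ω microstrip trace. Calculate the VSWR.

VSWR ≈ 6.74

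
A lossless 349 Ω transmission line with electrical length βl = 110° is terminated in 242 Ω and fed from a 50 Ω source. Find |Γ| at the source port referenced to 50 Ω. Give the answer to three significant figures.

|Γ| ≈ 0.809

tan(βl) = -2.75
Z_in = Z_0·(Z_L + jZ_0·tanβl)/(Z_0 + jZ_L·tanβl) = 447 − j108 Ω
Γ_s = (Z_in − Z_s)/(Z_in + Z_s) = (397 − j108)/(497 − j108), |Γ_s| = 0.809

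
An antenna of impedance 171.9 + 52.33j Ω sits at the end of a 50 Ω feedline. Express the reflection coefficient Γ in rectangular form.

Γ ≈ 0.573 + j0.101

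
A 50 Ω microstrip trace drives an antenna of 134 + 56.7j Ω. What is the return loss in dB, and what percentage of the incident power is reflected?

Γ = (84 + j56.7)/(184 + j56.7), |Γ| = 0.526
RL = −20·log₁₀(0.526) = 5.57 dB
P_refl/P_inc = |Γ|² = 0.277

RL ≈ 5.57 dB; 27.7% of incident power reflected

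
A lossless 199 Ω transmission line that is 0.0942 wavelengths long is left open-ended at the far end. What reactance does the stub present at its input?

βl = 2π × 0.0942 = 33.9°
tan(βl) = 0.672
For an open-ended stub, Z_in = −jZ_0·cot(βl) = −jZ_0/tan(βl)

X_in ≈ -296 Ω (capacitive)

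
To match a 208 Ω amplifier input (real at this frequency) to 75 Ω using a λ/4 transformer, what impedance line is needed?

Z_qwt = √(Z_0·R_L) = √(75 × 208) = √15600

Z_qwt ≈ 125 Ω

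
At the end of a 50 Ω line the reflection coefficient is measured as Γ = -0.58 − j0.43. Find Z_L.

Z_L = Z_0·(1 + Γ)/(1 − Γ) = 50·(0.42 − j0.43)/(1.58 + j0.43)

Z_L ≈ 8.93 − j16 Ω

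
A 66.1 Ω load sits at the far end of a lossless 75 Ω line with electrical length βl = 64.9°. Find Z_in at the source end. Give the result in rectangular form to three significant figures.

tan(βl) = tan(64.9°) = 2.13
Z_in = Z_0·(Z_L + jZ_0·tanβl)/(Z_0 + jZ_L·tanβl)
     = 75·(66.1 + j160)/(75 + j141)

Z_in ≈ 80.9 + j7.87 Ω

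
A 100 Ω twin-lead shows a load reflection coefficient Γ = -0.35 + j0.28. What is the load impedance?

Z_L = Z_0·(1 + Γ)/(1 − Γ) = 100·(0.65 + j0.28)/(1.35 − j0.28)

Z_L ≈ 42 + j29.5 Ω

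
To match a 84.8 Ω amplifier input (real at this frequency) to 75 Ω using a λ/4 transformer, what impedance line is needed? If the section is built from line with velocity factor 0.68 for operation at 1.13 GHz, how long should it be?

Z_qwt ≈ 79.7 Ω; length ≈ 4.51 cm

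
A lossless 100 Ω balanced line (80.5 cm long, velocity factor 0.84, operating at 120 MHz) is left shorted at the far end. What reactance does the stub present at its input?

X_in ≈ -90 Ω (capacitive)

λ = v/f = 0.84·c / 120 MHz = 2.1 m
βl = 2π·l/λ = 2π × 0.383 = 138°
tan(βl) = -0.9
For a shorted stub, Z_in = jZ_0·tan(βl)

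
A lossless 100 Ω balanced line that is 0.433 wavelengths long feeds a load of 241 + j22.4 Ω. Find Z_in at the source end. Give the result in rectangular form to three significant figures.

βl = 2π × 0.433 = 156°
tan(βl) = tan(156°) = -0.448
Z_in = Z_0·(Z_L + jZ_0·tanβl)/(Z_0 + jZ_L·tanβl)
     = 100·(241 − j22.4)/(110 − j108)

Z_in ≈ 122 + j99.1 Ω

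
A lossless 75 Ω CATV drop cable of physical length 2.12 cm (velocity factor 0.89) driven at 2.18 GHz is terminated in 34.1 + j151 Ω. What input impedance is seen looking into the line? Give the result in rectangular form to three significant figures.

λ = v/f = 0.89·c / 2.18 GHz = 0.122 m
βl = 2π·l/λ = 2π × 0.173 = 62.3°
tan(βl) = tan(62.3°) = 1.91
Z_in = Z_0·(Z_L + jZ_0·tanβl)/(Z_0 + jZ_L·tanβl)
     = 75·(34.1 + j294)/(-213 + j65)

Z_in ≈ 18 − j98.1 Ω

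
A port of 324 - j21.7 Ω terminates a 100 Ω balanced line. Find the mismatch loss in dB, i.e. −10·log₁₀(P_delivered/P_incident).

mismatch loss ≈ 1.43 dB

Γ = (224 − j21.7)/(424 − j21.7), |Γ| = 0.53
|Γ|² = 0.281, so P_del/P_inc = 1 − |Γ|² = 0.719
ML = −10·log₁₀(1 − |Γ|²)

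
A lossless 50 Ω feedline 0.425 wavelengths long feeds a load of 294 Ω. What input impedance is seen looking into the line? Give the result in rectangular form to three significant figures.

Z_in ≈ 37.1 + j85.7 Ω

βl = 2π × 0.425 = 153°
tan(βl) = tan(153°) = -0.51
Z_in = Z_0·(Z_L + jZ_0·tanβl)/(Z_0 + jZ_L·tanβl)
     = 50·(294 − j25.5)/(50 − j150)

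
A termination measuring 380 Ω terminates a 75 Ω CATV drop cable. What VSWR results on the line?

For a purely resistive load, VSWR = R_L/Z_0 or Z_0/R_L (whichever > 1) = 380/75

VSWR ≈ 5.07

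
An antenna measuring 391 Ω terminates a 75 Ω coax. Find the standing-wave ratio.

For a purely resistive load, VSWR = R_L/Z_0 or Z_0/R_L (whichever > 1) = 391/75

VSWR ≈ 5.21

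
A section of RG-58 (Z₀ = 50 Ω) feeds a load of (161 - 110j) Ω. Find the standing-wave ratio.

VSWR ≈ 4.83

Γ = (Z_L − Z_0)/(Z_L + Z_0) = (111 − j110)/(211 − j110)
|Γ| = 156/238 = 0.657
VSWR = (1 + |Γ|)/(1 − |Γ|) = 1.66/0.343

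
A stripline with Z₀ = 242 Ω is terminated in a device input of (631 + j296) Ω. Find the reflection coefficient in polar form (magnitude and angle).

Γ ≈ 0.53 ∠ 18.5°

Γ = (Z_L − Z_0)/(Z_L + Z_0) = (389 + j296)/(873 + j296)
|Γ| = 489/922 = 0.53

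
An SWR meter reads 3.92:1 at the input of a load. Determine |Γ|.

|Γ| = (S − 1)/(S + 1) = (3.92 − 1)/(3.92 + 1) = 2.92/4.92

|Γ| ≈ 0.593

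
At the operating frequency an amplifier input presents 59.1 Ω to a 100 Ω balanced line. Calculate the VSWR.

VSWR ≈ 1.69

Γ = (59.1 − 100)/(59.1 + 100) = -0.257
VSWR = (1 + 0.257)/(1 − 0.257)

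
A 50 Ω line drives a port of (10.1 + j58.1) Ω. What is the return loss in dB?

Γ = (-39.9 + j58.1)/(60.1 + j58.1), |Γ| = 0.843
RL = −20·log₁₀|Γ| = −20·log₁₀(0.843)

RL ≈ 1.48 dB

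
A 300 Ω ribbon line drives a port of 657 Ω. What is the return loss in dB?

RL ≈ 8.56 dB

Γ = (657 − 300)/(657 + 300) = 0.373
RL = −20·log₁₀|Γ| = −20·log₁₀(0.373)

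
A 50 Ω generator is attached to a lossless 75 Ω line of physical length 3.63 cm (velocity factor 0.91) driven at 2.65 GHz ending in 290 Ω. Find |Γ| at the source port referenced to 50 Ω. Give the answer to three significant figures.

|Γ| ≈ 0.582

λ = v/f = 0.91·c / 2.65 GHz = 0.103 m
βl = 2π·l/λ = 2π × 0.352 = 127°
tan(βl) = -1.33
Z_in = Z_0·(Z_L + jZ_0·tanβl)/(Z_0 + jZ_L·tanβl) = 29.2 + j50.6 Ω
Γ_s = (Z_in − Z_s)/(Z_in + Z_s) = (-20.8 + j50.6)/(79.2 + j50.6), |Γ_s| = 0.582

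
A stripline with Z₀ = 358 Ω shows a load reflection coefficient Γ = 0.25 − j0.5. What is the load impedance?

Z_L ≈ 303 − j441 Ω

Z_L = Z_0·(1 + Γ)/(1 − Γ) = 358·(1.25 − j0.5)/(0.75 + j0.5)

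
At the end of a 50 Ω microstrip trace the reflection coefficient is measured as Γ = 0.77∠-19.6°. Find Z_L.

Z_L ≈ 143 − j182 Ω

Z_L = Z_0·(1 + Γ)/(1 − Γ) = 50·(1.73 − j0.258)/(0.275 + j0.258)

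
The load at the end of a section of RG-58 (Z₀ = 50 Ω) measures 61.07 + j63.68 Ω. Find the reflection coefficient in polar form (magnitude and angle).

Γ ≈ 0.505 ∠ 50.3°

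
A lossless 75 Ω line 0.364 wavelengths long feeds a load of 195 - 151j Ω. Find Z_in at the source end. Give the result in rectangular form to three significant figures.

Z_in ≈ 42.5 + j84 Ω

βl = 2π × 0.364 = 131°
tan(βl) = tan(131°) = -1.15
Z_in = Z_0·(Z_L + jZ_0·tanβl)/(Z_0 + jZ_L·tanβl)
     = 75·(195 − j237)/(-98.5 − j224)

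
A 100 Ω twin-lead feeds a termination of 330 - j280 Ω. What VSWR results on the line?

VSWR ≈ 5.81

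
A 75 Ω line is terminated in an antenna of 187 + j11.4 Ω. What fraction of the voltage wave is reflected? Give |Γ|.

|Γ| ≈ 0.429

Γ = (Z_L − Z_0)/(Z_L + Z_0) = (112 + j11.4)/(262 + j11.4)
|Γ| = 113/262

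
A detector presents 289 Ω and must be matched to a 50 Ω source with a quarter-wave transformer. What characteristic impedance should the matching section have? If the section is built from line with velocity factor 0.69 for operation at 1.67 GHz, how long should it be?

Z_qwt = √(Z_0·R_L) = √(50 × 289) = √14450
λ = 0.69·c/f = 0.124 m, so l = λ/4 = 0.031 m

Z_qwt ≈ 120 Ω; length ≈ 3.1 cm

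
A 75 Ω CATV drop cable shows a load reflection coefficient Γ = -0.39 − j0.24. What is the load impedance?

Z_L ≈ 29.8 − j18.1 Ω

Z_L = Z_0·(1 + Γ)/(1 − Γ) = 75·(0.61 − j0.24)/(1.39 + j0.24)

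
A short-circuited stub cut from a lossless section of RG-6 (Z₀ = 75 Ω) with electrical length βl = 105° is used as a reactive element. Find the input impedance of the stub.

Z_in ≈ −j280 Ω

tan(βl) = -3.73
For a short-circuited stub, Z_in = jZ_0·tan(βl)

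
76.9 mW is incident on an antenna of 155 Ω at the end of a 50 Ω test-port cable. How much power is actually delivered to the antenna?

P_delivered ≈ 56.7 mW

Γ = (155 − 50)/(155 + 50) = 0.512
|Γ|² = 0.262
P_refl = |Γ|²·P_inc = 20.2 mW, P_del = (1 − |Γ|²)·P_inc = 56.7 mW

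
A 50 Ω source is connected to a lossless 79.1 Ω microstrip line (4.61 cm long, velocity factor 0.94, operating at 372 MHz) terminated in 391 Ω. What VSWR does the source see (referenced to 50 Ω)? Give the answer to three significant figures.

λ = v/f = 0.94·c / 372 MHz = 0.758 m
βl = 2π·l/λ = 2π × 0.0608 = 21.9°
tan(βl) = 0.402
Z_in = Z_0·(Z_L + jZ_0·tanβl)/(Z_0 + jZ_L·tanβl) = 91.8 − j151 Ω
Γ_s = (Z_in − Z_s)/(Z_in + Z_s) = (41.8 − j151)/(142 − j151), |Γ_s| = 0.756
VSWR = (1 + |Γ_s|)/(1 − |Γ_s|)

VSWR ≈ 7.18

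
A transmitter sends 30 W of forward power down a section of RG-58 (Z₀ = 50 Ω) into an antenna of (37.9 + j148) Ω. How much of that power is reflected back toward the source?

|Γ| = |(-12.1 + j148)/(87.9 + j148)| = 0.863
|Γ|² = 0.744
P_refl = |Γ|²·P_inc = 22.3 W, P_del = (1 − |Γ|²)·P_inc = 7.67 W

P_reflected ≈ 22.3 W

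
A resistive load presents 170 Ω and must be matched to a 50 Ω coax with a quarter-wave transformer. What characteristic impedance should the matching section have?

Z_qwt = √(Z_0·R_L) = √(50 × 170) = √8500

Z_qwt ≈ 92.2 Ω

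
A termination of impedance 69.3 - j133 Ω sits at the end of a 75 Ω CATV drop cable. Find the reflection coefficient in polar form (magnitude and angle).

Γ ≈ 0.678 ∠ -49.8°

Γ = (Z_L − Z_0)/(Z_L + Z_0) = (-5.7 − j133)/(144.3 − j133)
|Γ| = 133/196 = 0.678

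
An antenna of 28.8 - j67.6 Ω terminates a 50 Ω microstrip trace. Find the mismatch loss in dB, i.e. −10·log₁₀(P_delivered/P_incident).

mismatch loss ≈ 2.72 dB

Γ = (-21.2 − j67.6)/(78.8 − j67.6), |Γ| = 0.682
|Γ|² = 0.466, so P_del/P_inc = 1 − |Γ|² = 0.534
ML = −10·log₁₀(1 − |Γ|²)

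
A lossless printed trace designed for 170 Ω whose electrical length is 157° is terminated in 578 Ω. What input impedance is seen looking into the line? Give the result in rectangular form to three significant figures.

Z_in ≈ 221 + j247 Ω

tan(βl) = tan(157°) = -0.424
Z_in = Z_0·(Z_L + jZ_0·tanβl)/(Z_0 + jZ_L·tanβl)
     = 170·(578 − j72.2)/(170 − j245)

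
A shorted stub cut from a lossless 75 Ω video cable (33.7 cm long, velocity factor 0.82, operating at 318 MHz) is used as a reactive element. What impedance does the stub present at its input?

Z_in ≈ −j32.1 Ω

λ = v/f = 0.82·c / 318 MHz = 0.774 m
βl = 2π·l/λ = 2π × 0.436 = 157°
tan(βl) = -0.428
For a shorted stub, Z_in = jZ_0·tan(βl)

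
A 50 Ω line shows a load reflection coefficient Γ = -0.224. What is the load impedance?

Z_L = Z_0·(1 + Γ)/(1 − Γ) = 50·(0.776)/(1.22)

Z_L ≈ 31.7 Ω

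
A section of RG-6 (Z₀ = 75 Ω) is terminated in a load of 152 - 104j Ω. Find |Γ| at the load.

Γ = (Z_L − Z_0)/(Z_L + Z_0) = (77 − j104)/(227 − j104)
|Γ| = 129/250

|Γ| ≈ 0.518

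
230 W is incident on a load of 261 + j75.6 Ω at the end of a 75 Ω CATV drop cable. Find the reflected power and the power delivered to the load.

P_reflected ≈ 78.2 W; P_delivered ≈ 152 W

|Γ| = |(186 + j75.6)/(336 + j75.6)| = 0.583
|Γ|² = 0.34
P_refl = |Γ|²·P_inc = 78.2 W, P_del = (1 − |Γ|²)·P_inc = 152 W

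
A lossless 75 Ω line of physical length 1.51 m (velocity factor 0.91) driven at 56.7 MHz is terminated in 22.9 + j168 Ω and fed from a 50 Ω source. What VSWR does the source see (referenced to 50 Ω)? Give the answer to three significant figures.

VSWR ≈ 13.3

λ = v/f = 0.91·c / 56.7 MHz = 4.81 m
βl = 2π·l/λ = 2π × 0.314 = 113°
tan(βl) = -2.37
Z_in = Z_0·(Z_L + jZ_0·tanβl)/(Z_0 + jZ_L·tanβl) = 3.76 − j1.08 Ω
Γ_s = (Z_in − Z_s)/(Z_in + Z_s) = (-46.2 − j1.08)/(53.8 − j1.08), |Γ_s| = 0.86
VSWR = (1 + |Γ_s|)/(1 − |Γ_s|)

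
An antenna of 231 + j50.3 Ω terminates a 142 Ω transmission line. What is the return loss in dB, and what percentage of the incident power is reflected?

RL ≈ 11.3 dB; 7.38% of incident power reflected

Γ = (89 + j50.3)/(373 + j50.3), |Γ| = 0.272
RL = −20·log₁₀(0.272) = 11.3 dB
P_refl/P_inc = |Γ|² = 0.0738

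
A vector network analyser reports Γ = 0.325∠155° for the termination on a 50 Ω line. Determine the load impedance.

Z_L ≈ 26.4 + j8.1 Ω

Z_L = Z_0·(1 + Γ)/(1 − Γ) = 50·(0.705 + j0.137)/(1.29 − j0.137)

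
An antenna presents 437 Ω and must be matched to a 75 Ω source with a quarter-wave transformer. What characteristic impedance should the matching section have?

Z_qwt = √(Z_0·R_L) = √(75 × 437) = √32780

Z_qwt ≈ 181 Ω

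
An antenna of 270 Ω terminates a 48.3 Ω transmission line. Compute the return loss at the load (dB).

Γ = (270 − 48.3)/(270 + 48.3) = 0.697
RL = −20·log₁₀|Γ| = −20·log₁₀(0.697)

RL ≈ 3.14 dB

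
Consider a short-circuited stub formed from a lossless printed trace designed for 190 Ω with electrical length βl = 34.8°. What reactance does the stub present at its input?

X_in ≈ 132 Ω (inductive)

tan(βl) = 0.695
For a short-circuited stub, Z_in = jZ_0·tan(βl)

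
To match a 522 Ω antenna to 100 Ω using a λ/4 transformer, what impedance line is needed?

Z_qwt = √(Z_0·R_L) = √(100 × 522) = √52200

Z_qwt ≈ 228 Ω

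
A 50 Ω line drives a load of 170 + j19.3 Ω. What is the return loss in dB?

RL ≈ 5.19 dB

Γ = (120 + j19.3)/(220 + j19.3), |Γ| = 0.55
RL = −20·log₁₀|Γ| = −20·log₁₀(0.55)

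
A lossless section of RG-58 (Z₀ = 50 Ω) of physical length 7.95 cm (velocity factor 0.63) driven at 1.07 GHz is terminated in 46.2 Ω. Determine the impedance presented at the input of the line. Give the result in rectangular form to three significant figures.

λ = v/f = 0.63·c / 1.07 GHz = 0.177 m
βl = 2π·l/λ = 2π × 0.45 = 162°
tan(βl) = tan(162°) = -0.324
Z_in = Z_0·(Z_L + jZ_0·tanβl)/(Z_0 + jZ_L·tanβl)
     = 50·(46.2 − j16.2)/(50 − j15)

Z_in ≈ 46.9 − j2.18 Ω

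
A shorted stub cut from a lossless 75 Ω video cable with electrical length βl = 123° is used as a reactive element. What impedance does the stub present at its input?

tan(βl) = -1.54
For a shorted stub, Z_in = jZ_0·tan(βl)

Z_in ≈ −j115 Ω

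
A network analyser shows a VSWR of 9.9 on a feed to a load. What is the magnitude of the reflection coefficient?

|Γ| = (S − 1)/(S + 1) = (9.9 − 1)/(9.9 + 1) = 8.9/10.9

|Γ| ≈ 0.817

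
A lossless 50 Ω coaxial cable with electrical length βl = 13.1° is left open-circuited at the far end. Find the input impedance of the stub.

tan(βl) = 0.233
For an open-circuited stub, Z_in = −jZ_0·cot(βl) = −jZ_0/tan(βl)

Z_in ≈ −j215 Ω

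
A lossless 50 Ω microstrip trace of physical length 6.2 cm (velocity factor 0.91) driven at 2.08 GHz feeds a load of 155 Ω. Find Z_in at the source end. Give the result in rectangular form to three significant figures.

λ = v/f = 0.91·c / 2.08 GHz = 0.131 m
βl = 2π·l/λ = 2π × 0.472 = 170°
tan(βl) = tan(170°) = -0.175
Z_in = Z_0·(Z_L + jZ_0·tanβl)/(Z_0 + jZ_L·tanβl)
     = 50·(155 − j8.76)/(50 − j27.2)

Z_in ≈ 123 + j58.3 Ω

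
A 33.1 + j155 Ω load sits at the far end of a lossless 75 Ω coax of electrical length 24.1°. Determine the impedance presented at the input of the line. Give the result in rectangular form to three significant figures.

Z_in ≈ 889 + j173 Ω

tan(βl) = tan(24.1°) = 0.447
Z_in = Z_0·(Z_L + jZ_0·tanβl)/(Z_0 + jZ_L·tanβl)
     = 75·(33.1 + j189)/(5.67 + j14.8)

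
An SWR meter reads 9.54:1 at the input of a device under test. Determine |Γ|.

|Γ| ≈ 0.81

|Γ| = (S − 1)/(S + 1) = (9.54 − 1)/(9.54 + 1) = 8.54/10.5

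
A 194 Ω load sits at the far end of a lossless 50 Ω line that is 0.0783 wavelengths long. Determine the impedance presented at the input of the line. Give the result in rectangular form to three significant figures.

βl = 2π × 0.0783 = 28.2°
tan(βl) = tan(28.2°) = 0.536
Z_in = Z_0·(Z_L + jZ_0·tanβl)/(Z_0 + jZ_L·tanβl)
     = 50·(194 + j26.8)/(50 + j104)

Z_in ≈ 46.9 − j70.7 Ω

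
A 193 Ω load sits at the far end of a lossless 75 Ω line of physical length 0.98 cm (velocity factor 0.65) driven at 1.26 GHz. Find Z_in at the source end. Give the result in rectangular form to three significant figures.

λ = v/f = 0.65·c / 1.26 GHz = 0.155 m
βl = 2π·l/λ = 2π × 0.0633 = 22.8°
tan(βl) = tan(22.8°) = 0.42
Z_in = Z_0·(Z_L + jZ_0·tanβl)/(Z_0 + jZ_L·tanβl)
     = 75·(193 + j31.5)/(75 + j81.1)

Z_in ≈ 105 − j81.7 Ω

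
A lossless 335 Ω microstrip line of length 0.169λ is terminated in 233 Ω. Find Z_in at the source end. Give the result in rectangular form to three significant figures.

Z_in ≈ 384 + j121 Ω

βl = 2π × 0.169 = 60.8°
tan(βl) = tan(60.8°) = 1.79
Z_in = Z_0·(Z_L + jZ_0·tanβl)/(Z_0 + jZ_L·tanβl)
     = 335·(233 + j600)/(335 + j418)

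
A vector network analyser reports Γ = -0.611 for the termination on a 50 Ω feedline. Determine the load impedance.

Z_L ≈ 12.1 Ω

Z_L = Z_0·(1 + Γ)/(1 − Γ) = 50·(0.389)/(1.61)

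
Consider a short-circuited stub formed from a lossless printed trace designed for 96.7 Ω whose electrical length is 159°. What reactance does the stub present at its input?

tan(βl) = -0.384
For a short-circuited stub, Z_in = jZ_0·tan(βl)

X_in ≈ -37.1 Ω (capacitive)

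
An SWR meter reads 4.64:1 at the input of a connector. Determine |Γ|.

|Γ| ≈ 0.645

|Γ| = (S − 1)/(S + 1) = (4.64 − 1)/(4.64 + 1) = 3.64/5.64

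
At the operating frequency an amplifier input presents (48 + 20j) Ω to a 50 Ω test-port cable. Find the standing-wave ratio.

VSWR ≈ 1.5

Γ = (Z_L − Z_0)/(Z_L + Z_0) = (-2 + j20)/(98 + j20)
|Γ| = 20.1/100 = 0.201
VSWR = (1 + |Γ|)/(1 − |Γ|) = 1.2/0.799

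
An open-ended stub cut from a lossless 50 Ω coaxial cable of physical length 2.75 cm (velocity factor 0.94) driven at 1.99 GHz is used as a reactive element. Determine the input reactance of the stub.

λ = v/f = 0.94·c / 1.99 GHz = 0.142 m
βl = 2π·l/λ = 2π × 0.194 = 69.9°
tan(βl) = 2.73
For an open-ended stub, Z_in = −jZ_0·cot(βl) = −jZ_0/tan(βl)

X_in ≈ -18.3 Ω (capacitive)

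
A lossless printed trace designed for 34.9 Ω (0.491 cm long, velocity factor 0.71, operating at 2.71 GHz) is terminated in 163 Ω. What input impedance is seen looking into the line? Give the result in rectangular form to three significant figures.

Z_in ≈ 40.3 − j63.5 Ω

λ = v/f = 0.71·c / 2.71 GHz = 0.0786 m
βl = 2π·l/λ = 2π × 0.0625 = 22.5°
tan(βl) = tan(22.5°) = 0.414
Z_in = Z_0·(Z_L + jZ_0·tanβl)/(Z_0 + jZ_L·tanβl)
     = 34.9·(163 + j14.4)/(34.9 + j67.5)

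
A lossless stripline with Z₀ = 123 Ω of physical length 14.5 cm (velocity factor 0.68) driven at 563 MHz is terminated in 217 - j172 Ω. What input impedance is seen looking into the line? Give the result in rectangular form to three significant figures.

Z_in ≈ 202 + j172 Ω

λ = v/f = 0.68·c / 563 MHz = 0.362 m
βl = 2π·l/λ = 2π × 0.4 = 144°
tan(βl) = tan(144°) = -0.725
Z_in = Z_0·(Z_L + jZ_0·tanβl)/(Z_0 + jZ_L·tanβl)
     = 123·(217 − j261)/(-1.68 − j157)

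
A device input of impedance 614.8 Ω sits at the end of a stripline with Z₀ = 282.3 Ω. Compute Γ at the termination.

Γ = 0.371

Γ = (Z_L − Z_0)/(Z_L + Z_0) = (614.8 − 282.3)/(614.8 + 282.3) = 332.5/897.1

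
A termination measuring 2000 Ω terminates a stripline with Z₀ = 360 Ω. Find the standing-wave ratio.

VSWR ≈ 5.56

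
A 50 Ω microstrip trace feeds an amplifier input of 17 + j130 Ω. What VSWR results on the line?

Γ = (Z_L − Z_0)/(Z_L + Z_0) = (-33 + j130)/(67 + j130)
|Γ| = 134/146 = 0.917
VSWR = (1 + |Γ|)/(1 − |Γ|) = 1.92/0.0829

VSWR ≈ 23.1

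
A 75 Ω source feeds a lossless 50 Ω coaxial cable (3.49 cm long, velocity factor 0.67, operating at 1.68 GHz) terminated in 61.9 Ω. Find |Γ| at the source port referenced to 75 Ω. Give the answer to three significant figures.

λ = v/f = 0.67·c / 1.68 GHz = 0.12 m
βl = 2π·l/λ = 2π × 0.292 = 105°
tan(βl) = -3.73
Z_in = Z_0·(Z_L + jZ_0·tanβl)/(Z_0 + jZ_L·tanβl) = 41.4 + j4.45 Ω
Γ_s = (Z_in − Z_s)/(Z_in + Z_s) = (-33.6 + j4.45)/(116 + j4.45), |Γ_s| = 0.291

|Γ| ≈ 0.291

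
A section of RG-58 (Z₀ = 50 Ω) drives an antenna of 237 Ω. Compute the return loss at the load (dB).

Γ = (237 − 50)/(237 + 50) = 0.652
RL = −20·log₁₀|Γ| = −20·log₁₀(0.652)

RL ≈ 3.72 dB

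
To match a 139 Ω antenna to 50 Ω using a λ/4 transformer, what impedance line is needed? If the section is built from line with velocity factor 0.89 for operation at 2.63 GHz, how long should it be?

Z_qwt = √(Z_0·R_L) = √(50 × 139) = √6950
λ = 0.89·c/f = 0.102 m, so l = λ/4 = 0.0254 m

Z_qwt ≈ 83.4 Ω; length ≈ 2.54 cm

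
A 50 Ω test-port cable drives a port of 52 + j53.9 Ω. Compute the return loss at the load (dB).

RL ≈ 6.6 dB

Γ = (2 + j53.9)/(102 + j53.9), |Γ| = 0.468
RL = −20·log₁₀|Γ| = −20·log₁₀(0.468)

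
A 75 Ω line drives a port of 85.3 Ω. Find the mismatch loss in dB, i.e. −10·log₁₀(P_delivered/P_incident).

Γ = (85.3 − 75)/(85.3 + 75) = 0.0643
|Γ|² = 0.00413, so P_del/P_inc = 1 − |Γ|² = 0.996
ML = −10·log₁₀(1 − |Γ|²)

mismatch loss ≈ 0.018 dB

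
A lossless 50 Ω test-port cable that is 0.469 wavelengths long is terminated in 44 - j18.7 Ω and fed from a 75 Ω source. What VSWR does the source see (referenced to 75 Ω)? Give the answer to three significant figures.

VSWR ≈ 1.66

βl = 2π × 0.469 = 169°
tan(βl) = -0.197
Z_in = Z_0·(Z_L + jZ_0·tanβl)/(Z_0 + jZ_L·tanβl) = 51.5 − j21.2 Ω
Γ_s = (Z_in − Z_s)/(Z_in + Z_s) = (-23.5 − j21.2)/(126 − j21.2), |Γ_s| = 0.247
VSWR = (1 + |Γ_s|)/(1 − |Γ_s|)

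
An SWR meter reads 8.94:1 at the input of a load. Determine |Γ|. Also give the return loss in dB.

|Γ| ≈ 0.799; return loss ≈ 1.95 dB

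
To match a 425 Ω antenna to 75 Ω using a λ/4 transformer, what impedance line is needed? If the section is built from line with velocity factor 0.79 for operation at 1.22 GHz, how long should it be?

Z_qwt ≈ 179 Ω; length ≈ 4.86 cm

Z_qwt = √(Z_0·R_L) = √(75 × 425) = √31880
λ = 0.79·c/f = 0.194 m, so l = λ/4 = 0.0486 m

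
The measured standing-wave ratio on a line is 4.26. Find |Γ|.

|Γ| = (S − 1)/(S + 1) = (4.26 − 1)/(4.26 + 1) = 3.26/5.26

|Γ| ≈ 0.62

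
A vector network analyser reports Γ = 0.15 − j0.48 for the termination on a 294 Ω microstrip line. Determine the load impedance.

Z_L = Z_0·(1 + Γ)/(1 − Γ) = 294·(1.15 − j0.48)/(0.85 + j0.48)

Z_L ≈ 231 − j296 Ω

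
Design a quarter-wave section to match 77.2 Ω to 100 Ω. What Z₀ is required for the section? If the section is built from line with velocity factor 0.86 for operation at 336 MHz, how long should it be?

Z_qwt ≈ 87.9 Ω; length ≈ 19.2 cm

Z_qwt = √(Z_0·R_L) = √(100 × 77.2) = √7720
λ = 0.86·c/f = 0.768 m, so l = λ/4 = 0.192 m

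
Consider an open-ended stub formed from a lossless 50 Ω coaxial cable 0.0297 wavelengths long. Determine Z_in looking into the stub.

Z_in ≈ −j265 Ω

βl = 2π × 0.0297 = 10.7°
tan(βl) = 0.189
For an open-ended stub, Z_in = −jZ_0·cot(βl) = −jZ_0/tan(βl)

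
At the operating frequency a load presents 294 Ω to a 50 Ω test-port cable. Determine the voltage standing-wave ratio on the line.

Γ = (294 − 50)/(294 + 50) = 0.709
VSWR = (1 + 0.709)/(1 − 0.709)

VSWR ≈ 5.88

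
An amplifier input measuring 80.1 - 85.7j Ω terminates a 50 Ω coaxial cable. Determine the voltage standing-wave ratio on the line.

Γ = (Z_L − Z_0)/(Z_L + Z_0) = (30.1 − j85.7)/(130.1 − j85.7)
|Γ| = 90.8/156 = 0.583
VSWR = (1 + |Γ|)/(1 − |Γ|) = 1.58/0.417

VSWR ≈ 3.8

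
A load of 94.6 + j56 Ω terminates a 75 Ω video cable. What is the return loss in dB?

Γ = (19.6 + j56)/(169.6 + j56), |Γ| = 0.332
RL = −20·log₁₀|Γ| = −20·log₁₀(0.332)

RL ≈ 9.57 dB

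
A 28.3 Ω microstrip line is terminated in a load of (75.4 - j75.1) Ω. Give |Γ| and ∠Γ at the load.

Γ ≈ 0.692 ∠ -22°

Γ = (Z_L − Z_0)/(Z_L + Z_0) = (47.1 − j75.1)/(103.7 − j75.1)
|Γ| = 88.6/128 = 0.692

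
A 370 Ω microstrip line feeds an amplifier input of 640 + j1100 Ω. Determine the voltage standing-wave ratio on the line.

VSWR ≈ 7.28

Γ = (Z_L − Z_0)/(Z_L + Z_0) = (270 + j1100)/(1010 + j1100)
|Γ| = 1130/1490 = 0.758
VSWR = (1 + |Γ|)/(1 − |Γ|) = 1.76/0.242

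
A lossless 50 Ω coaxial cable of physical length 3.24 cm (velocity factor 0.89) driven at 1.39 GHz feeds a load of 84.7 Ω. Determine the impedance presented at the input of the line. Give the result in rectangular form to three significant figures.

Z_in ≈ 35 − j16.5 Ω

λ = v/f = 0.89·c / 1.39 GHz = 0.192 m
βl = 2π·l/λ = 2π × 0.169 = 60.7°
tan(βl) = tan(60.7°) = 1.78
Z_in = Z_0·(Z_L + jZ_0·tanβl)/(Z_0 + jZ_L·tanβl)
     = 50·(84.7 + j89.2)/(50 + j151)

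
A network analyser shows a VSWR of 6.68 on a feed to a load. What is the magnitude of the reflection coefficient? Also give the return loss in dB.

|Γ| = (S − 1)/(S + 1) = (6.68 − 1)/(6.68 + 1) = 5.68/7.68
RL = −20·log₁₀|Γ| = −20·log₁₀(0.74)

|Γ| ≈ 0.74; return loss ≈ 2.62 dB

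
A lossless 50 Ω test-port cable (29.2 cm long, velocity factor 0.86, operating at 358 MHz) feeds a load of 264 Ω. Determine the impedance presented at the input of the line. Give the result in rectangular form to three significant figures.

Z_in ≈ 27.9 + j66 Ω

λ = v/f = 0.86·c / 358 MHz = 0.721 m
βl = 2π·l/λ = 2π × 0.405 = 146°
tan(βl) = tan(146°) = -0.678
Z_in = Z_0·(Z_L + jZ_0·tanβl)/(Z_0 + jZ_L·tanβl)
     = 50·(264 − j33.9)/(50 − j179)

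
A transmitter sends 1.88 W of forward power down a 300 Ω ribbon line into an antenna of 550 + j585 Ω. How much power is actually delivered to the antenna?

|Γ| = |(250 + j585)/(850 + j585)| = 0.617
|Γ|² = 0.38
P_refl = |Γ|²·P_inc = 0.715 W, P_del = (1 − |Γ|²)·P_inc = 1.17 W

P_delivered ≈ 1.17 W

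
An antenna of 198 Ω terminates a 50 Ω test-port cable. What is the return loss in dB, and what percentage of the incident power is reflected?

RL ≈ 4.48 dB; 35.6% of incident power reflected

Γ = (198 − 50)/(198 + 50) = 0.597
RL = −20·log₁₀(0.597) = 4.48 dB
P_refl/P_inc = |Γ|² = 0.356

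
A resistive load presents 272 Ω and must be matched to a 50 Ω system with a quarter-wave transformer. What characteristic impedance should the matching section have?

Z_qwt = √(Z_0·R_L) = √(50 × 272) = √13600

Z_qwt ≈ 117 Ω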